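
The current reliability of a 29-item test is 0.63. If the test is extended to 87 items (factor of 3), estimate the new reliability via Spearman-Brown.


r_new = (n * rxx) / (1 + (n-1) * rxx)
r_new = (3 * 0.63) / (1 + 2 * 0.63)
r_new = 1.89 / 2.26
r_new = 0.8363

0.8363


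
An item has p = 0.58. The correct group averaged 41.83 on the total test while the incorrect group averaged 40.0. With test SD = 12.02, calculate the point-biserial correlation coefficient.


q = 1 - p = 0.42
rpb = ((M1 - M0) / SD) * sqrt(p * q)
rpb = ((41.83 - 40.0) / 12.02) * sqrt(0.58 * 0.42)
rpb = 0.0751

0.0751


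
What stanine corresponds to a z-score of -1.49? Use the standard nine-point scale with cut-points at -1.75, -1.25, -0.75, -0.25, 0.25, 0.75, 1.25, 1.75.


Stanine boundaries: [-1.75, -1.25, -0.75, -0.25, 0.25, 0.75, 1.25, 1.75]
z = -1.49
Check each boundary:
  z >= -1.75 -> could be stanine 2
  z < -1.25
  z < -0.75
  z < -0.25
  z < 0.25
  z < 0.75
  z < 1.25
  z < 1.75
Highest qualifying boundary gives stanine = 2

2


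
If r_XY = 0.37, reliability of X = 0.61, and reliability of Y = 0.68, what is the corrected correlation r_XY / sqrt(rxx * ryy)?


r_corrected = rxy / sqrt(rxx * ryy)
= 0.37 / sqrt(0.61 * 0.68)
= 0.37 / sqrt(0.4148)
= 0.37 / 0.64405
r_corrected = 0.5745

0.5745


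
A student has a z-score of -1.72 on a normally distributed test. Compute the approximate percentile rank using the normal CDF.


CDF(z) = 0.5 * (1 + erf(z/sqrt(2)))
erf(-1.2162) = -0.9146
CDF = 0.0427
Percentile rank = 0.0427 * 100 = 4.27

4.27


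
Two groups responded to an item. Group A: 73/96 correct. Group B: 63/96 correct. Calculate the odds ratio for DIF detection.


Odds_A = 73/23 = 3.1739
Odds_B = 63/33 = 1.9091
OR = Odds_A / Odds_B = 3.1739 / 1.9091
Exactly, OR = (73 * 33) / (23 * 63) = 2409 / 1449
OR = 1.6625

1.6625


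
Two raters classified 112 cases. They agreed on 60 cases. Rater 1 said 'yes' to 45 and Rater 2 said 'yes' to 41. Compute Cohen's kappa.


P_o = 60/112 = 0.535714
P_e = (45*41 + 67*71) / 12544 = 0.526307
kappa = (P_o - P_e) / (1 - P_e)
kappa = (0.535714 - 0.526307) / (1 - 0.526307)
kappa = 0.0199

0.0199


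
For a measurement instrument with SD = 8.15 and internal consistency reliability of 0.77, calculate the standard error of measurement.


SEM = SD * sqrt(1 - rxx)
SEM = 8.15 * sqrt(1 - 0.77)
SEM = 8.15 * sqrt(0.23) = 8.15 * 0.479583
SEM = 3.9086

3.9086


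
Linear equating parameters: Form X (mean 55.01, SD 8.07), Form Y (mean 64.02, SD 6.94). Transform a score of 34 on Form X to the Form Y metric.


slope = SD_Y / SD_X = 6.94 / 8.07 ~ 0.86
intercept = mean_Y - slope * mean_X = 64.02 - (6.94 / 8.07) * 55.01 ~ 16.7128
Y = slope * X + intercept. To avoid rounding drift from the rounded slope/intercept, evaluate the equivalent form Y = mean_Y + SD_Y * (X - mean_X) / SD_X at full precision:
Y = 64.02 + 6.94 * (34 - 55.01) / 8.07
Y = 64.02 - 6.94 * 21.01 / 8.07
Y = 64.02 - 145.8094 / 8.07
Y = 64.02 - 18.0681
Y = 45.9519

45.9519


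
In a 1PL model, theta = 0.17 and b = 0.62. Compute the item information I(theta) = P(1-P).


P = 1/(1+exp(-(0.17-0.62))) = 0.3894
I = P*(1-P) = 0.3894 * 0.6106
I = 0.2378

0.2378


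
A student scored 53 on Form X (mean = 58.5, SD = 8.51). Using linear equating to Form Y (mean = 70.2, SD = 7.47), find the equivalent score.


slope = SD_Y / SD_X = 7.47 / 8.51 ~ 0.8778
intercept = mean_Y - slope * mean_X = 70.2 - (7.47 / 8.51) * 58.5 ~ 18.8492
Y = slope * X + intercept. To avoid rounding drift from the rounded slope/intercept, evaluate the equivalent form Y = mean_Y + SD_Y * (X - mean_X) / SD_X at full precision:
Y = 70.2 + 7.47 * (53 - 58.5) / 8.51
Y = 70.2 - 7.47 * 5.5 / 8.51
Y = 70.2 - 41.085 / 8.51
Y = 70.2 - 4.8278
Y = 65.3722

65.3722


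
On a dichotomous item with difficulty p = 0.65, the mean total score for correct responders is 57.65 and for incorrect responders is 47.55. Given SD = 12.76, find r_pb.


q = 1 - p = 0.35
rpb = ((M1 - M0) / SD) * sqrt(p * q)
rpb = ((57.65 - 47.55) / 12.76) * sqrt(0.65 * 0.35)
rpb = 0.3775

0.3775


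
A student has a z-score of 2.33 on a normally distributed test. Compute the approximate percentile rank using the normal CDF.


CDF(z) = 0.5 * (1 + erf(z/sqrt(2)))
erf(1.6476) = 0.9802
CDF = 0.9901
Percentile rank = 0.9901 * 100 = 99.01

99.01


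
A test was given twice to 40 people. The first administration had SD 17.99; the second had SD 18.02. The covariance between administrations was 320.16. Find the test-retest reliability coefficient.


r = cov(X,Y) / (SD_X * SD_Y)
r = 320.16 / (17.99 * 18.02)
r = 320.16 / 324.1798
r = 0.9876

0.9876


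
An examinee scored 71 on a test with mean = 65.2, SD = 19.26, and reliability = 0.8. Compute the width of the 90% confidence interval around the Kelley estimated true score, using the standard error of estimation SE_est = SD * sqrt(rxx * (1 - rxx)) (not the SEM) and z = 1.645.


True score estimate = 0.8*71 + 0.2*65.2 = 69.84
SE_est = SD * sqrt(rxx * (1 - rxx)) = 19.26 * sqrt(0.8 * 0.2) = 19.26 * sqrt(0.16) = 7.704
CI = T_est +/- z * SE_est, so width = 2 * z * SE_est = 2 * 1.645 * 7.704
Width = 25.3462

25.3462


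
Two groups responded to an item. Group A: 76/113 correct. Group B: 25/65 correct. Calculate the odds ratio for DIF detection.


Odds_A = 76/37 = 2.0541
Odds_B = 25/40 = 0.625
OR = Odds_A / Odds_B = 2.0541 / 0.625
Exactly, OR = (76 * 40) / (37 * 25) = 3040 / 925
OR = 3.2865

3.2865


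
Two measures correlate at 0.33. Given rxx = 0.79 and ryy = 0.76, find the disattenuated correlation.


r_corrected = rxy / sqrt(rxx * ryy)
= 0.33 / sqrt(0.79 * 0.76)
= 0.33 / sqrt(0.6004)
= 0.33 / 0.774855
r_corrected = 0.4259

0.4259


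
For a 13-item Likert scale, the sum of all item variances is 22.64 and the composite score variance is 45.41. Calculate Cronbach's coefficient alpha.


alpha = (k/(k-1)) * (1 - sum(si^2)/s_total^2)
= (13/12) * (1 - 22.64/45.41)
alpha = 0.5432

0.5432


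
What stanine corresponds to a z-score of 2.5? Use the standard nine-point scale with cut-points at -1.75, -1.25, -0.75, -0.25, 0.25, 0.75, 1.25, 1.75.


Stanine boundaries: [-1.75, -1.25, -0.75, -0.25, 0.25, 0.75, 1.25, 1.75]
z = 2.5
Check each boundary:
  z >= -1.75 -> could be stanine 2
  z >= -1.25 -> could be stanine 3
  z >= -0.75 -> could be stanine 4
  z >= -0.25 -> could be stanine 5
  z >= 0.25 -> could be stanine 6
  z >= 0.75 -> could be stanine 7
  z >= 1.25 -> could be stanine 8
  z >= 1.75 -> could be stanine 9
Highest qualifying boundary gives stanine = 9

9


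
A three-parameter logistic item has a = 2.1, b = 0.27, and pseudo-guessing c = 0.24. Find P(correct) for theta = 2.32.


logit = 2.1*(2.32 - 0.27) = 4.305
P* = 1/(1 + exp(-4.305)) = 0.9867
P = 0.24 + (1 - 0.24) * 0.9867
P = 0.9899

0.9899


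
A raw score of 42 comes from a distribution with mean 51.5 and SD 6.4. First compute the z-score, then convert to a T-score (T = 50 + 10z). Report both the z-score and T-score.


z = (X - mean) / SD = (42 - 51.5) / 6.4
z = -9.5 / 6.4
z = -1.4844
T-score = T = 50 + 10z
Carry z at full precision (z = -9.5 / 6.4) into the conversion:
T-score = 50 + 10 * (-9.5 / 6.4) = 50 + -95 / 6.4
T-score = 50 + -14.8438
T-score = 35.1562

35.1562


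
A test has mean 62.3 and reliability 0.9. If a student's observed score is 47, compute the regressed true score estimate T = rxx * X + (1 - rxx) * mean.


T_est = rxx * X + (1 - rxx) * mean
T_est = 0.9 * 47 + 0.1 * 62.3
T_est = 42.3 + 6.23
T_est = 48.53

48.53


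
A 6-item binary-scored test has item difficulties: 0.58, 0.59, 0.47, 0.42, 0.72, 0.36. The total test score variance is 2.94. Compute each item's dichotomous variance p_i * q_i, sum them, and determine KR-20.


For each item, compute p_i * q_i:
  Item 1: 0.58 * 0.42 = 0.2436
  Item 2: 0.59 * 0.41 = 0.2419
  Item 3: 0.47 * 0.53 = 0.2491
  Item 4: 0.42 * 0.58 = 0.2436
  Item 5: 0.72 * 0.28 = 0.2016
  Item 6: 0.36 * 0.64 = 0.2304
Sum(p_i * q_i) = 0.2436 + 0.2419 + 0.2491 + 0.2436 + 0.2016 + 0.2304 = 1.4102
KR-20 = (k/(k-1)) * (1 - Sum(p_i*q_i) / Var_total)
= (6/5) * (1 - 1.4102/2.94)
= 1.2 * 0.5203
KR-20 = 0.6244

0.6244


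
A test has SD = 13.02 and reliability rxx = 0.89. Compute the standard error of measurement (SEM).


SEM = SD * sqrt(1 - rxx)
SEM = 13.02 * sqrt(1 - 0.89)
SEM = 13.02 * sqrt(0.11) = 13.02 * 0.331662
SEM = 4.3182

4.3182


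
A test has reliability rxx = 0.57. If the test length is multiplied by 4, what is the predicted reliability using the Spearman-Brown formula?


r_new = (n * rxx) / (1 + (n-1) * rxx)
r_new = (4 * 0.57) / (1 + 3 * 0.57)
r_new = 2.28 / 2.71
r_new = 0.8413

0.8413


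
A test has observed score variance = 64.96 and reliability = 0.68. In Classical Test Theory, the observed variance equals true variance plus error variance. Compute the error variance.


var_true = rxx * var_obs = 0.68 * 64.96 = 44.1728
var_error = var_obs - var_true
var_error = 64.96 - 44.1728
var_error = 20.7872

20.7872


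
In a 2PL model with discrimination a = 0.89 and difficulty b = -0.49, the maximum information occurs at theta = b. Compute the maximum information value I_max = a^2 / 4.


For 2PL, max info at theta = b = -0.49
I_max = a^2 / 4 = 0.89^2 / 4
= 0.7921 / 4
I_max = 0.198

0.198


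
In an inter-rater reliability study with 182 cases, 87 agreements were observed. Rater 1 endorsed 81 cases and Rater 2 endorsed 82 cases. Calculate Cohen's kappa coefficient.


P_o = 87/182 = 0.478022
P_e = (81*82 + 101*100) / 33124 = 0.505434
kappa = (P_o - P_e) / (1 - P_e)
kappa = (0.478022 - 0.505434) / (1 - 0.505434)
kappa = -0.0554

-0.0554


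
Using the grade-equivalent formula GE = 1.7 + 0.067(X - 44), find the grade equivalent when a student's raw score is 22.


raw - median = 22 - 44 = -22
slope * diff = 0.067 * -22 = -1.474
GE = 1.7 + -1.474
GE = 0.226

0.226


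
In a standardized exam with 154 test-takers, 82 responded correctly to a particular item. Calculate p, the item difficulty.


Item difficulty p = number correct / total examinees
p = 82 / 154
p = 0.5325

0.5325


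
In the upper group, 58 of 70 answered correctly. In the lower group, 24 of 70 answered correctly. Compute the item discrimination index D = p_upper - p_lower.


p_upper = 58/70 = 0.8286
p_lower = 24/70 = 0.3429
D = 0.8286 - 0.3429 = 0.4857

0.4857


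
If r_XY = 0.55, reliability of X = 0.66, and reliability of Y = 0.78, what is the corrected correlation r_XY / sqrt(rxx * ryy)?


r_corrected = rxy / sqrt(rxx * ryy)
= 0.55 / sqrt(0.66 * 0.78)
= 0.55 / sqrt(0.5148)
= 0.55 / 0.717496
r_corrected = 0.7666

0.7666


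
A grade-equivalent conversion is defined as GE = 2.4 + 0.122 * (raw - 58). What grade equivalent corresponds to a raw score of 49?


raw - median = 49 - 58 = -9
slope * diff = 0.122 * -9 = -1.098
GE = 2.4 + -1.098
GE = 1.302

1.302


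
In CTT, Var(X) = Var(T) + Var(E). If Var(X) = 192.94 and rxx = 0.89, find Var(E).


var_true = rxx * var_obs = 0.89 * 192.94 = 171.7166
var_error = var_obs - var_true
var_error = 192.94 - 171.7166
var_error = 21.2234

21.2234


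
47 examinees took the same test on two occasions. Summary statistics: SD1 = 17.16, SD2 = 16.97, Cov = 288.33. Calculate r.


r = cov(X,Y) / (SD_X * SD_Y)
r = 288.33 / (17.16 * 16.97)
r = 288.33 / 291.2052
r = 0.9901

0.9901


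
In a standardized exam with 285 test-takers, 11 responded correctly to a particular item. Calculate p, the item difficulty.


Item difficulty p = number correct / total examinees
p = 11 / 285
p = 0.0386

0.0386


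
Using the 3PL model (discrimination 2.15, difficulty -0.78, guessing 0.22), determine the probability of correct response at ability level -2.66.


logit = 2.15*(-2.66 - -0.78) = -4.042
P* = 1/(1 + exp(--4.042)) = 0.0173
P = 0.22 + (1 - 0.22) * 0.0173
P = 0.2335

0.2335


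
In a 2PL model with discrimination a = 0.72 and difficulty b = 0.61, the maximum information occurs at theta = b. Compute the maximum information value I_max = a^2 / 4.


For 2PL, max info at theta = b = 0.61
I_max = a^2 / 4 = 0.72^2 / 4
= 0.5184 / 4
I_max = 0.1296

0.1296


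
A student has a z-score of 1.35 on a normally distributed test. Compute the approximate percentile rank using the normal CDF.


CDF(z) = 0.5 * (1 + erf(z/sqrt(2)))
erf(0.9546) = 0.823
CDF = 0.9115
Percentile rank = 0.9115 * 100 = 91.15

91.15


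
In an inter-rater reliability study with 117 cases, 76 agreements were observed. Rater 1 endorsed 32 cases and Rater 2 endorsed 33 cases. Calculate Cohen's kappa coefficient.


P_o = 76/117 = 0.649573
P_e = (32*33 + 85*84) / 13689 = 0.598729
kappa = (P_o - P_e) / (1 - P_e)
kappa = (0.649573 - 0.598729) / (1 - 0.598729)
kappa = 0.1267

0.1267


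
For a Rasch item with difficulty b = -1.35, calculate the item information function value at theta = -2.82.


P = 1/(1+exp(-(-2.82--1.35))) = 0.1869
I = P*(1-P) = 0.1869 * 0.8131
I = 0.152

0.152


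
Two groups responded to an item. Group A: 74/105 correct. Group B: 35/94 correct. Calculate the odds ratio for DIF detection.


Odds_A = 74/31 = 2.3871
Odds_B = 35/59 = 0.5932
OR = Odds_A / Odds_B = 2.3871 / 0.5932
Exactly, OR = (74 * 59) / (31 * 35) = 4366 / 1085
OR = 4.024

4.024


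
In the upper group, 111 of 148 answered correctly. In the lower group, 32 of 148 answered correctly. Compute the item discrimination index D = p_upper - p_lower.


p_upper = 111/148 = 0.75
p_lower = 32/148 = 0.2162
D = 0.75 - 0.2162 = 0.5338

0.5338


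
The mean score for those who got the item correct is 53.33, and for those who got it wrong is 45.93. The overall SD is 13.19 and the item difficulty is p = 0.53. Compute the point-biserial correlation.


q = 1 - p = 0.47
rpb = ((M1 - M0) / SD) * sqrt(p * q)
rpb = ((53.33 - 45.93) / 13.19) * sqrt(0.53 * 0.47)
rpb = 0.28

0.28


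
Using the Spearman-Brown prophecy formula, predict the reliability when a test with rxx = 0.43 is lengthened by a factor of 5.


r_new = (n * rxx) / (1 + (n-1) * rxx)
r_new = (5 * 0.43) / (1 + 4 * 0.43)
r_new = 2.15 / 2.72
r_new = 0.7904

0.7904


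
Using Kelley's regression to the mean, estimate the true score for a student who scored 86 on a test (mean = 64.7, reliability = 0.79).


T_est = rxx * X + (1 - rxx) * mean
T_est = 0.79 * 86 + 0.21 * 64.7
T_est = 67.94 + 13.587
T_est = 81.527

81.527


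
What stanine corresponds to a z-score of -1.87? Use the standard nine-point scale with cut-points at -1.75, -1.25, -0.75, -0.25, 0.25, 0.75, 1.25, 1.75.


Stanine boundaries: [-1.75, -1.25, -0.75, -0.25, 0.25, 0.75, 1.25, 1.75]
z = -1.87
Check each boundary:
  z < -1.75
  z < -1.25
  z < -0.75
  z < -0.25
  z < 0.25
  z < 0.75
  z < 1.25
  z < 1.75
Highest qualifying boundary gives stanine = 1

1


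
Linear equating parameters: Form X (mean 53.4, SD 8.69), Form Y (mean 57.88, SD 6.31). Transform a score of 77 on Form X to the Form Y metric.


slope = SD_Y / SD_X = 6.31 / 8.69 ~ 0.7261
intercept = mean_Y - slope * mean_X = 57.88 - (6.31 / 8.69) * 53.4 ~ 19.1051
Y = slope * X + intercept. To avoid rounding drift from the rounded slope/intercept, evaluate the equivalent form Y = mean_Y + SD_Y * (X - mean_X) / SD_X at full precision:
Y = 57.88 + 6.31 * (77 - 53.4) / 8.69
Y = 57.88 + 6.31 * 23.6 / 8.69
Y = 57.88 + 148.916 / 8.69
Y = 57.88 + 17.1365
Y = 75.0165

75.0165


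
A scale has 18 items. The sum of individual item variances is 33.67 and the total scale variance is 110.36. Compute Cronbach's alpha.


alpha = (k/(k-1)) * (1 - sum(si^2)/s_total^2)
= (18/17) * (1 - 33.67/110.36)
alpha = 0.7358

0.7358


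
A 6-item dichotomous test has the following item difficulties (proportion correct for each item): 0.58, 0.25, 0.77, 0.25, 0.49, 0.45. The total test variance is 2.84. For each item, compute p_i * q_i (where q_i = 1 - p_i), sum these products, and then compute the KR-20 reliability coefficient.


For each item, compute p_i * q_i:
  Item 1: 0.58 * 0.42 = 0.2436
  Item 2: 0.25 * 0.75 = 0.1875
  Item 3: 0.77 * 0.23 = 0.1771
  Item 4: 0.25 * 0.75 = 0.1875
  Item 5: 0.49 * 0.51 = 0.2499
  Item 6: 0.45 * 0.55 = 0.2475
Sum(p_i * q_i) = 0.2436 + 0.1875 + 0.1771 + 0.1875 + 0.2499 + 0.2475 = 1.2931
KR-20 = (k/(k-1)) * (1 - Sum(p_i*q_i) / Var_total)
= (6/5) * (1 - 1.2931/2.84)
= 1.2 * 0.5447
KR-20 = 0.6536

0.6536


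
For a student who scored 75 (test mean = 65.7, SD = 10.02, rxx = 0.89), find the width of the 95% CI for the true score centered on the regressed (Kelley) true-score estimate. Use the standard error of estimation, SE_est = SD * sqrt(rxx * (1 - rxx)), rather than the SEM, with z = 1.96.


True score estimate = 0.89*75 + 0.11*65.7 = 73.977
SE_est = SD * sqrt(rxx * (1 - rxx)) = 10.02 * sqrt(0.89 * 0.11) = 10.02 * sqrt(0.0979) = 3.135155
CI = T_est +/- z * SE_est, so width = 2 * z * SE_est = 2 * 1.96 * 3.135155
Width = 12.2898

12.2898


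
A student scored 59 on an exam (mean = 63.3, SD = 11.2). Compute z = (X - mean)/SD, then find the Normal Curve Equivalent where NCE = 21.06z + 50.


z = (X - mean) / SD = (59 - 63.3) / 11.2
z = -4.3 / 11.2
z = -0.3839
NCE = NCE = 21.06z + 50
Carry z at full precision (z = -4.3 / 11.2) into the conversion:
NCE = 21.06 * (-4.3 / 11.2) + 50 = -90.558 / 11.2 + 50
NCE = -8.0855 + 50
NCE = 41.9145

41.9145


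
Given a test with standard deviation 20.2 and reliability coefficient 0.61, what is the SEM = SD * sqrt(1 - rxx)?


SEM = SD * sqrt(1 - rxx)
SEM = 20.2 * sqrt(1 - 0.61)
SEM = 20.2 * sqrt(0.39) = 20.2 * 0.6245
SEM = 12.6149

12.6149


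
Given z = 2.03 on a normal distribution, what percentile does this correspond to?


CDF(z) = 0.5 * (1 + erf(z/sqrt(2)))
erf(1.4354) = 0.9576
CDF = 0.9788
Percentile rank = 0.9788 * 100 = 97.88

97.88


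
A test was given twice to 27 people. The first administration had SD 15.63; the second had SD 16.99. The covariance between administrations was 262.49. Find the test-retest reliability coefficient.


r = cov(X,Y) / (SD_X * SD_Y)
r = 262.49 / (15.63 * 16.99)
r = 262.49 / 265.5537
r = 0.9885

0.9885


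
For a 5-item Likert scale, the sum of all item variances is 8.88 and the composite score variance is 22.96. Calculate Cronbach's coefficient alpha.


alpha = (k/(k-1)) * (1 - sum(si^2)/s_total^2)
= (5/4) * (1 - 8.88/22.96)
alpha = 0.7666

0.7666


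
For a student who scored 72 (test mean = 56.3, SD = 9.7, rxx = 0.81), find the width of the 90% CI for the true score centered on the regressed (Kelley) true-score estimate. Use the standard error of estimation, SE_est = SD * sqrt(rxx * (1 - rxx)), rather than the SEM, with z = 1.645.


True score estimate = 0.81*72 + 0.19*56.3 = 69.017
SE_est = SD * sqrt(rxx * (1 - rxx)) = 9.7 * sqrt(0.81 * 0.19) = 9.7 * sqrt(0.1539) = 3.805319
CI = T_est +/- z * SE_est, so width = 2 * z * SE_est = 2 * 1.645 * 3.805319
Width = 12.5195

12.5195


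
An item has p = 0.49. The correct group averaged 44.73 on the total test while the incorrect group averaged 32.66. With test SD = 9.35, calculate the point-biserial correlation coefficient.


q = 1 - p = 0.51
rpb = ((M1 - M0) / SD) * sqrt(p * q)
rpb = ((44.73 - 32.66) / 9.35) * sqrt(0.49 * 0.51)
rpb = 0.6453

0.6453


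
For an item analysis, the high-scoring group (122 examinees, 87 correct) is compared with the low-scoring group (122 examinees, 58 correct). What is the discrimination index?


p_upper = 87/122 = 0.7131
p_lower = 58/122 = 0.4754
D = 0.7131 - 0.4754 = 0.2377

0.2377


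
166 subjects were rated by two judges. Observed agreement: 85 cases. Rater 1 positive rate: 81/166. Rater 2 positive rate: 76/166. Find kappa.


P_o = 85/166 = 0.512048
P_e = (81*76 + 85*90) / 27556 = 0.501016
kappa = (P_o - P_e) / (1 - P_e)
kappa = (0.512048 - 0.501016) / (1 - 0.501016)
kappa = 0.0221

0.0221


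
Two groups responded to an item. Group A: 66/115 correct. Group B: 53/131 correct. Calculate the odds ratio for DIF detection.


Odds_A = 66/49 = 1.3469
Odds_B = 53/78 = 0.6795
OR = Odds_A / Odds_B = 1.3469 / 0.6795
Exactly, OR = (66 * 78) / (49 * 53) = 5148 / 2597
OR = 1.9823

1.9823


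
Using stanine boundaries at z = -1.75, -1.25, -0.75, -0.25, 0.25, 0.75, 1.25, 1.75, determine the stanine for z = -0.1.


Stanine boundaries: [-1.75, -1.25, -0.75, -0.25, 0.25, 0.75, 1.25, 1.75]
z = -0.1
Check each boundary:
  z >= -1.75 -> could be stanine 2
  z >= -1.25 -> could be stanine 3
  z >= -0.75 -> could be stanine 4
  z >= -0.25 -> could be stanine 5
  z < 0.25
  z < 0.75
  z < 1.25
  z < 1.75
Highest qualifying boundary gives stanine = 5

5


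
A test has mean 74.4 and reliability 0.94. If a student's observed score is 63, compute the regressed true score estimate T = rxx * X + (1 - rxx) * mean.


T_est = rxx * X + (1 - rxx) * mean
T_est = 0.94 * 63 + 0.06 * 74.4
T_est = 59.22 + 4.464
T_est = 63.684

63.684


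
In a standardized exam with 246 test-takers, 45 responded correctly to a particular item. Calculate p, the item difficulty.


Item difficulty p = number correct / total examinees
p = 45 / 246
p = 0.1829

0.1829


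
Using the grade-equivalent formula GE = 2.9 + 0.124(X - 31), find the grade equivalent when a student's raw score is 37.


raw - median = 37 - 31 = 6
slope * diff = 0.124 * 6 = 0.744
GE = 2.9 + 0.744
GE = 3.644

3.644


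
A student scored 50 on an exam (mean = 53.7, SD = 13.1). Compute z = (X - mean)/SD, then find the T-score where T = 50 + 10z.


z = (X - mean) / SD = (50 - 53.7) / 13.1
z = -3.7 / 13.1
z = -0.2824
T-score = T = 50 + 10z
Carry z at full precision (z = -3.7 / 13.1) into the conversion:
T-score = 50 + 10 * (-3.7 / 13.1) = 50 + -37 / 13.1
T-score = 50 + -2.8244
T-score = 47.1756

47.1756


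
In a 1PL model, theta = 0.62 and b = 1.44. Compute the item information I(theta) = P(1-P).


P = 1/(1+exp(-(0.62-1.44))) = 0.3058
I = P*(1-P) = 0.3058 * 0.6942
I = 0.2123

0.2123


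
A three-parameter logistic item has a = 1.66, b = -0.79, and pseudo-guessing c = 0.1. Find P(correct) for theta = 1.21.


logit = 1.66*(1.21 - -0.79) = 3.32
P* = 1/(1 + exp(-3.32)) = 0.9651
P = 0.1 + (1 - 0.1) * 0.9651
P = 0.9686

0.9686


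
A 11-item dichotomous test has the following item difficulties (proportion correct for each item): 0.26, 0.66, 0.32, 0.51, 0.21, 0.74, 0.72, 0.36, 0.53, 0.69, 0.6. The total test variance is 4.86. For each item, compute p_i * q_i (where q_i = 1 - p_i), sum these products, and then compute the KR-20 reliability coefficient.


For each item, compute p_i * q_i:
  Item 1: 0.26 * 0.74 = 0.1924
  Item 2: 0.66 * 0.34 = 0.2244
  Item 3: 0.32 * 0.68 = 0.2176
  Item 4: 0.51 * 0.49 = 0.2499
  Item 5: 0.21 * 0.79 = 0.1659
  Item 6: 0.74 * 0.26 = 0.1924
  Item 7: 0.72 * 0.28 = 0.2016
  Item 8: 0.36 * 0.64 = 0.2304
  Item 9: 0.53 * 0.47 = 0.2491
  Item 10: 0.69 * 0.31 = 0.2139
  Item 11: 0.6 * 0.4 = 0.24
Sum(p_i * q_i) = 0.1924 + 0.2244 + 0.2176 + 0.2499 + 0.1659 + 0.1924 + 0.2016 + 0.2304 + 0.2491 + 0.2139 + 0.24 = 2.3776
KR-20 = (k/(k-1)) * (1 - Sum(p_i*q_i) / Var_total)
= (11/10) * (1 - 2.3776/4.86)
= 1.1 * 0.5108
KR-20 = 0.5619

0.5619


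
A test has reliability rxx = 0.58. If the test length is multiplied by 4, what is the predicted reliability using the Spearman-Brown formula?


r_new = (n * rxx) / (1 + (n-1) * rxx)
r_new = (4 * 0.58) / (1 + 3 * 0.58)
r_new = 2.32 / 2.74
r_new = 0.8467

0.8467


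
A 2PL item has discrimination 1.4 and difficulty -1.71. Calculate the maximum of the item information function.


For 2PL, max info at theta = b = -1.71
I_max = a^2 / 4 = 1.4^2 / 4
= 1.96 / 4
I_max = 0.49

0.49


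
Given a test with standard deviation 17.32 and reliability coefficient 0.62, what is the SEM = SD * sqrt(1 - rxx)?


SEM = SD * sqrt(1 - rxx)
SEM = 17.32 * sqrt(1 - 0.62)
SEM = 17.32 * sqrt(0.38) = 17.32 * 0.616441
SEM = 10.6768

10.6768


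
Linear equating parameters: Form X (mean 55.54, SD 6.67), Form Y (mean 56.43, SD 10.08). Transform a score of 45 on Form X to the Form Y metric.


slope = SD_Y / SD_X = 10.08 / 6.67 ~ 1.5112
intercept = mean_Y - slope * mean_X = 56.43 - (10.08 / 6.67) * 55.54 ~ -27.5045
Y = slope * X + intercept. To avoid rounding drift from the rounded slope/intercept, evaluate the equivalent form Y = mean_Y + SD_Y * (X - mean_X) / SD_X at full precision:
Y = 56.43 + 10.08 * (45 - 55.54) / 6.67
Y = 56.43 - 10.08 * 10.54 / 6.67
Y = 56.43 - 106.2432 / 6.67
Y = 56.43 - 15.9285
Y = 40.5015

40.5015


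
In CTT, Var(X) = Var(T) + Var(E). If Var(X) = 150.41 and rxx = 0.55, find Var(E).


var_true = rxx * var_obs = 0.55 * 150.41 = 82.7255
var_error = var_obs - var_true
var_error = 150.41 - 82.7255
var_error = 67.6845

67.6845


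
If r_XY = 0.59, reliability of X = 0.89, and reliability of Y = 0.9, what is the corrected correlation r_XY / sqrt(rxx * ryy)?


r_corrected = rxy / sqrt(rxx * ryy)
= 0.59 / sqrt(0.89 * 0.9)
= 0.59 / sqrt(0.801)
= 0.59 / 0.894986
r_corrected = 0.6592

0.6592


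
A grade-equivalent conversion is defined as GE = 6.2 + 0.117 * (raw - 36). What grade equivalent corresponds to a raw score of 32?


raw - median = 32 - 36 = -4
slope * diff = 0.117 * -4 = -0.468
GE = 6.2 + -0.468
GE = 5.732

5.732


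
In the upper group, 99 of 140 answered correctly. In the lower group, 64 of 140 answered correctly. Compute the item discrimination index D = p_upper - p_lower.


p_upper = 99/140 = 0.7071
p_lower = 64/140 = 0.4571
D = 0.7071 - 0.4571 = 0.25

0.25


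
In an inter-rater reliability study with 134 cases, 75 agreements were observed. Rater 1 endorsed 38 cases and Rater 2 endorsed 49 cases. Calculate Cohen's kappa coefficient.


P_o = 75/134 = 0.559701
P_e = (38*49 + 96*85) / 17956 = 0.558142
kappa = (P_o - P_e) / (1 - P_e)
kappa = (0.559701 - 0.558142) / (1 - 0.558142)
kappa = 0.0035

0.0035


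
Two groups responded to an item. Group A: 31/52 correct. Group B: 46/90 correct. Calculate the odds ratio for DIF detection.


Odds_A = 31/21 = 1.4762
Odds_B = 46/44 = 1.0455
OR = Odds_A / Odds_B = 1.4762 / 1.0455
Exactly, OR = (31 * 44) / (21 * 46) = 1364 / 966
OR = 1.412

1.412


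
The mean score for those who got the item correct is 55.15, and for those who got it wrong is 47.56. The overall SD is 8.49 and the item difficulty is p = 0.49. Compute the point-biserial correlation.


q = 1 - p = 0.51
rpb = ((M1 - M0) / SD) * sqrt(p * q)
rpb = ((55.15 - 47.56) / 8.49) * sqrt(0.49 * 0.51)
rpb = 0.4469

0.4469


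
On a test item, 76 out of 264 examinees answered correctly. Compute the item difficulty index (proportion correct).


Item difficulty p = number correct / total examinees
p = 76 / 264
p = 0.2879

0.2879


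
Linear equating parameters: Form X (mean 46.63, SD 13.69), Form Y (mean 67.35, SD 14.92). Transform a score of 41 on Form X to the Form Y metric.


slope = SD_Y / SD_X = 14.92 / 13.69 ~ 1.0898
intercept = mean_Y - slope * mean_X = 67.35 - (14.92 / 13.69) * 46.63 ~ 16.5305
Y = slope * X + intercept. To avoid rounding drift from the rounded slope/intercept, evaluate the equivalent form Y = mean_Y + SD_Y * (X - mean_X) / SD_X at full precision:
Y = 67.35 + 14.92 * (41 - 46.63) / 13.69
Y = 67.35 - 14.92 * 5.63 / 13.69
Y = 67.35 - 83.9996 / 13.69
Y = 67.35 - 6.1358
Y = 61.2142

61.2142


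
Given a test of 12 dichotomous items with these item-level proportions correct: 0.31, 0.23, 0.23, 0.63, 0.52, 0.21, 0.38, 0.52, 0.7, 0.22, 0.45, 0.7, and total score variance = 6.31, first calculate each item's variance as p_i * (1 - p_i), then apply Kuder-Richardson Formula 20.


For each item, compute p_i * q_i:
  Item 1: 0.31 * 0.69 = 0.2139
  Item 2: 0.23 * 0.77 = 0.1771
  Item 3: 0.23 * 0.77 = 0.1771
  Item 4: 0.63 * 0.37 = 0.2331
  Item 5: 0.52 * 0.48 = 0.2496
  Item 6: 0.21 * 0.79 = 0.1659
  Item 7: 0.38 * 0.62 = 0.2356
  Item 8: 0.52 * 0.48 = 0.2496
  Item 9: 0.7 * 0.3 = 0.21
  Item 10: 0.22 * 0.78 = 0.1716
  Item 11: 0.45 * 0.55 = 0.2475
  Item 12: 0.7 * 0.3 = 0.21
Sum(p_i * q_i) = 0.2139 + 0.1771 + 0.1771 + 0.2331 + 0.2496 + 0.1659 + 0.2356 + 0.2496 + 0.21 + 0.1716 + 0.2475 + 0.21 = 2.541
KR-20 = (k/(k-1)) * (1 - Sum(p_i*q_i) / Var_total)
= (12/11) * (1 - 2.541/6.31)
= 1.0909 * 0.5973
KR-20 = 0.6516

0.6516


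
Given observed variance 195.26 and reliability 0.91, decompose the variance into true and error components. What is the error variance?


var_true = rxx * var_obs = 0.91 * 195.26 = 177.6866
var_error = var_obs - var_true
var_error = 195.26 - 177.6866
var_error = 17.5734

17.5734


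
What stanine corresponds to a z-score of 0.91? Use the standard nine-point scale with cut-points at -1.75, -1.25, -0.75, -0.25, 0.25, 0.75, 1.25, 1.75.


Stanine boundaries: [-1.75, -1.25, -0.75, -0.25, 0.25, 0.75, 1.25, 1.75]
z = 0.91
Check each boundary:
  z >= -1.75 -> could be stanine 2
  z >= -1.25 -> could be stanine 3
  z >= -0.75 -> could be stanine 4
  z >= -0.25 -> could be stanine 5
  z >= 0.25 -> could be stanine 6
  z >= 0.75 -> could be stanine 7
  z < 1.25
  z < 1.75
Highest qualifying boundary gives stanine = 7

7


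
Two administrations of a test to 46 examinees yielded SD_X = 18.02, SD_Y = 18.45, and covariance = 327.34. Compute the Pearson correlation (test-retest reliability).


r = cov(X,Y) / (SD_X * SD_Y)
r = 327.34 / (18.02 * 18.45)
r = 327.34 / 332.469
r = 0.9846

0.9846


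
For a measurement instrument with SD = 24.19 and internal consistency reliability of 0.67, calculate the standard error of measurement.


SEM = SD * sqrt(1 - rxx)
SEM = 24.19 * sqrt(1 - 0.67)
SEM = 24.19 * sqrt(0.33) = 24.19 * 0.574456
SEM = 13.8961

13.8961


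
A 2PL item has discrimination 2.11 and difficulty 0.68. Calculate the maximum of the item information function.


For 2PL, max info at theta = b = 0.68
I_max = a^2 / 4 = 2.11^2 / 4
= 4.4521 / 4
I_max = 1.113

1.113


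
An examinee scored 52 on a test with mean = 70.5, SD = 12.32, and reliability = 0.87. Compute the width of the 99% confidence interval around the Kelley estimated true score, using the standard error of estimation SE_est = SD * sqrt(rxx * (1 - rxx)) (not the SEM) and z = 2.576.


True score estimate = 0.87*52 + 0.13*70.5 = 54.405
SE_est = SD * sqrt(rxx * (1 - rxx)) = 12.32 * sqrt(0.87 * 0.13) = 12.32 * sqrt(0.1131) = 4.143258
CI = T_est +/- z * SE_est, so width = 2 * z * SE_est = 2 * 2.576 * 4.143258
Width = 21.3461

21.3461


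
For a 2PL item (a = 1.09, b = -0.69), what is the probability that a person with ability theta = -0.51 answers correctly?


a*(theta - b) = 1.09 * (-0.51 - -0.69) = 0.1962
exp(-0.1962) = 0.8218
P = 1 / (1 + 0.8218)
P = 0.5489

0.5489


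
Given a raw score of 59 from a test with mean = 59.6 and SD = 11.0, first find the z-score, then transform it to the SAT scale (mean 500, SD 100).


z = (X - mean) / SD = (59 - 59.6) / 11.0
z = -0.6 / 11.0
z = -0.0545
SAT-scale = SAT = 500 + 100z
Carry z at full precision (z = -0.6 / 11.0) into the conversion:
SAT-scale = 500 + 100 * (-0.6 / 11.0) = 500 + -60 / 11.0
SAT-scale = 500 + -5.4545
SAT-scale = 494.5455

494.5455


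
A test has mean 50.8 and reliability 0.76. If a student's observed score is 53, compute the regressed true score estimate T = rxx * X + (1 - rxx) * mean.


T_est = rxx * X + (1 - rxx) * mean
T_est = 0.76 * 53 + 0.24 * 50.8
T_est = 40.28 + 12.192
T_est = 52.472

52.472


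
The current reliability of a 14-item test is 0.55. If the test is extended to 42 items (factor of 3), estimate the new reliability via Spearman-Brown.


r_new = (n * rxx) / (1 + (n-1) * rxx)
r_new = (3 * 0.55) / (1 + 2 * 0.55)
r_new = 1.65 / 2.1
r_new = 0.7857

0.7857


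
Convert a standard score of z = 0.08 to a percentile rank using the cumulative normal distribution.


CDF(z) = 0.5 * (1 + erf(z/sqrt(2)))
erf(0.0566) = 0.0638
CDF = 0.5319
Percentile rank = 0.5319 * 100 = 53.19

53.19


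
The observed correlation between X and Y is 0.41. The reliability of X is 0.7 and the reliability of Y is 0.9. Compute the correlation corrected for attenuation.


r_corrected = rxy / sqrt(rxx * ryy)
= 0.41 / sqrt(0.7 * 0.9)
= 0.41 / sqrt(0.63)
= 0.41 / 0.793725
r_corrected = 0.5166

0.5166


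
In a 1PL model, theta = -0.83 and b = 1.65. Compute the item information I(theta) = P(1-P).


P = 1/(1+exp(-(-0.83-1.65))) = 0.0773
I = P*(1-P) = 0.0773 * 0.9227
I = 0.0713

0.0713


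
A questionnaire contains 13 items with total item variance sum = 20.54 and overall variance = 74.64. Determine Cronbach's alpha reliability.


alpha = (k/(k-1)) * (1 - sum(si^2)/s_total^2)
= (13/12) * (1 - 20.54/74.64)
alpha = 0.7852

0.7852


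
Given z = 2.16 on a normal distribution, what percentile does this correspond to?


CDF(z) = 0.5 * (1 + erf(z/sqrt(2)))
erf(1.5274) = 0.9692
CDF = 0.9846
Percentile rank = 0.9846 * 100 = 98.46

98.46


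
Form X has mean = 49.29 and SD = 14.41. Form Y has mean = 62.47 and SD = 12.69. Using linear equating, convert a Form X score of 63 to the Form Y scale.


slope = SD_Y / SD_X = 12.69 / 14.41 ~ 0.8806
intercept = mean_Y - slope * mean_X = 62.47 - (12.69 / 14.41) * 49.29 ~ 19.0633
Y = slope * X + intercept. To avoid rounding drift from the rounded slope/intercept, evaluate the equivalent form Y = mean_Y + SD_Y * (X - mean_X) / SD_X at full precision:
Y = 62.47 + 12.69 * (63 - 49.29) / 14.41
Y = 62.47 + 12.69 * 13.71 / 14.41
Y = 62.47 + 173.9799 / 14.41
Y = 62.47 + 12.0736
Y = 74.5436

74.5436


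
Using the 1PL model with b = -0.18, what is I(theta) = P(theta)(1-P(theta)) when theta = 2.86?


P = 1/(1+exp(-(2.86--0.18))) = 0.9543
I = P*(1-P) = 0.9543 * 0.0457
I = 0.0436

0.0436


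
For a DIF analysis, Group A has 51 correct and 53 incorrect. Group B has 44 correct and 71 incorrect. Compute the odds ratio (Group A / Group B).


Odds_A = 51/53 = 0.9623
Odds_B = 44/71 = 0.6197
OR = Odds_A / Odds_B = 0.9623 / 0.6197
Exactly, OR = (51 * 71) / (53 * 44) = 3621 / 2332
OR = 1.5527

1.5527


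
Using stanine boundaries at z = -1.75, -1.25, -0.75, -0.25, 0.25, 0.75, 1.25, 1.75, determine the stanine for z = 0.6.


Stanine boundaries: [-1.75, -1.25, -0.75, -0.25, 0.25, 0.75, 1.25, 1.75]
z = 0.6
Check each boundary:
  z >= -1.75 -> could be stanine 2
  z >= -1.25 -> could be stanine 3
  z >= -0.75 -> could be stanine 4
  z >= -0.25 -> could be stanine 5
  z >= 0.25 -> could be stanine 6
  z < 0.75
  z < 1.25
  z < 1.75
Highest qualifying boundary gives stanine = 6

6


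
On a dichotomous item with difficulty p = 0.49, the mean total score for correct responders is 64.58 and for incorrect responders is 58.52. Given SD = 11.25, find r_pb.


q = 1 - p = 0.51
rpb = ((M1 - M0) / SD) * sqrt(p * q)
rpb = ((64.58 - 58.52) / 11.25) * sqrt(0.49 * 0.51)
rpb = 0.2693

0.2693


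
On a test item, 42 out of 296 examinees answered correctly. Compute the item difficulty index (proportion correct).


Item difficulty p = number correct / total examinees
p = 42 / 296
p = 0.1419

0.1419


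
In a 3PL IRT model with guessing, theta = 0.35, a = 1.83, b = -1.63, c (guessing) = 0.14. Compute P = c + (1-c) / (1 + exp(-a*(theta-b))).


logit = 1.83*(0.35 - -1.63) = 3.6234
P* = 1/(1 + exp(-3.6234)) = 0.974
P = 0.14 + (1 - 0.14) * 0.974
P = 0.9776

0.9776


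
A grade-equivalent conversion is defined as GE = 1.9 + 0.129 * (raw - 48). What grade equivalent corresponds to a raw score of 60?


raw - median = 60 - 48 = 12
slope * diff = 0.129 * 12 = 1.548
GE = 1.9 + 1.548
GE = 3.448

3.448


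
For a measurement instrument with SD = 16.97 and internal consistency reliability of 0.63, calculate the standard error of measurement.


SEM = SD * sqrt(1 - rxx)
SEM = 16.97 * sqrt(1 - 0.63)
SEM = 16.97 * sqrt(0.37) = 16.97 * 0.608276
SEM = 10.3224

10.3224


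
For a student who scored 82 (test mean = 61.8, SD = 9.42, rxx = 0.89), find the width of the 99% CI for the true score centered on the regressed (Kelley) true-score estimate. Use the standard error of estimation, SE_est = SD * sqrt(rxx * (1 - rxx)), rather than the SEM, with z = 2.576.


True score estimate = 0.89*82 + 0.11*61.8 = 79.778
SE_est = SD * sqrt(rxx * (1 - rxx)) = 9.42 * sqrt(0.89 * 0.11) = 9.42 * sqrt(0.0979) = 2.947422
CI = T_est +/- z * SE_est, so width = 2 * z * SE_est = 2 * 2.576 * 2.947422
Width = 15.1851

15.1851


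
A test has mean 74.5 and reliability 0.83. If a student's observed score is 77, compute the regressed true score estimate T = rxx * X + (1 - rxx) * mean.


T_est = rxx * X + (1 - rxx) * mean
T_est = 0.83 * 77 + 0.17 * 74.5
T_est = 63.91 + 12.665
T_est = 76.575

76.575


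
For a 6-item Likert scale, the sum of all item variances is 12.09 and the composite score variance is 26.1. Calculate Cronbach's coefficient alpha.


alpha = (k/(k-1)) * (1 - sum(si^2)/s_total^2)
= (6/5) * (1 - 12.09/26.1)
alpha = 0.6441

0.6441


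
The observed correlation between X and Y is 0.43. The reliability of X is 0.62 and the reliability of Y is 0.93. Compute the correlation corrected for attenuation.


r_corrected = rxy / sqrt(rxx * ryy)
= 0.43 / sqrt(0.62 * 0.93)
= 0.43 / sqrt(0.5766)
= 0.43 / 0.759342
r_corrected = 0.5663

0.5663


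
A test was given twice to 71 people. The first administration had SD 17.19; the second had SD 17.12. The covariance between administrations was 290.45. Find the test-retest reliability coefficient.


r = cov(X,Y) / (SD_X * SD_Y)
r = 290.45 / (17.19 * 17.12)
r = 290.45 / 294.2928
r = 0.9869

0.9869


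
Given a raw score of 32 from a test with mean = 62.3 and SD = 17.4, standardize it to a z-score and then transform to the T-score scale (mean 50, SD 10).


z = (X - mean) / SD = (32 - 62.3) / 17.4
z = -30.3 / 17.4
z = -1.7414
T-score = T = 50 + 10z
Carry z at full precision (z = -30.3 / 17.4) into the conversion:
T-score = 50 + 10 * (-30.3 / 17.4) = 50 + -303 / 17.4
T-score = 50 + -17.4138
T-score = 32.5862

32.5862


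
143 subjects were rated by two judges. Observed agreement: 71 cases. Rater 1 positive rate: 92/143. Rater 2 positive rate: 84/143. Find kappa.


P_o = 71/143 = 0.496503
P_e = (92*84 + 51*59) / 20449 = 0.525062
kappa = (P_o - P_e) / (1 - P_e)
kappa = (0.496503 - 0.525062) / (1 - 0.525062)
kappa = -0.0601

-0.0601


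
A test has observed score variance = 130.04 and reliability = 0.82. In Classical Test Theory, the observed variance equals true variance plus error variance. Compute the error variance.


var_true = rxx * var_obs = 0.82 * 130.04 = 106.6328
var_error = var_obs - var_true
var_error = 130.04 - 106.6328
var_error = 23.4072

23.4072


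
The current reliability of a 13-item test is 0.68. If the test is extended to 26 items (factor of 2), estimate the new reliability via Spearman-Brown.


r_new = (n * rxx) / (1 + (n-1) * rxx)
r_new = (2 * 0.68) / (1 + 1 * 0.68)
r_new = 1.36 / 1.68
r_new = 0.8095

0.8095


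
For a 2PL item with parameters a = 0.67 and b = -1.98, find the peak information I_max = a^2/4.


For 2PL, max info at theta = b = -1.98
I_max = a^2 / 4 = 0.67^2 / 4
= 0.4489 / 4
I_max = 0.1122

0.1122


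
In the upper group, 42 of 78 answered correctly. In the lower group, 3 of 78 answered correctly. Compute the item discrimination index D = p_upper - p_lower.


p_upper = 42/78 = 0.5385
p_lower = 3/78 = 0.0385
D = 0.5385 - 0.0385 = 0.5

0.5


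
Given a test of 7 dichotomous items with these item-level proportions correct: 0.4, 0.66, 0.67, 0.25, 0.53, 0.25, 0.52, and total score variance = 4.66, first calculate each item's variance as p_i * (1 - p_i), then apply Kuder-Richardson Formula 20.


For each item, compute p_i * q_i:
  Item 1: 0.4 * 0.6 = 0.24
  Item 2: 0.66 * 0.34 = 0.2244
  Item 3: 0.67 * 0.33 = 0.2211
  Item 4: 0.25 * 0.75 = 0.1875
  Item 5: 0.53 * 0.47 = 0.2491
  Item 6: 0.25 * 0.75 = 0.1875
  Item 7: 0.52 * 0.48 = 0.2496
Sum(p_i * q_i) = 0.24 + 0.2244 + 0.2211 + 0.1875 + 0.2491 + 0.1875 + 0.2496 = 1.5592
KR-20 = (k/(k-1)) * (1 - Sum(p_i*q_i) / Var_total)
= (7/6) * (1 - 1.5592/4.66)
= 1.1667 * 0.6654
KR-20 = 0.7763

0.7763


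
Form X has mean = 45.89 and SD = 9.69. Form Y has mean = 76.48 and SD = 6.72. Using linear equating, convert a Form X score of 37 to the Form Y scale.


slope = SD_Y / SD_X = 6.72 / 9.69 ~ 0.6935
intercept = mean_Y - slope * mean_X = 76.48 - (6.72 / 9.69) * 45.89 ~ 44.6554
Y = slope * X + intercept. To avoid rounding drift from the rounded slope/intercept, evaluate the equivalent form Y = mean_Y + SD_Y * (X - mean_X) / SD_X at full precision:
Y = 76.48 + 6.72 * (37 - 45.89) / 9.69
Y = 76.48 - 6.72 * 8.89 / 9.69
Y = 76.48 - 59.7408 / 9.69
Y = 76.48 - 6.1652
Y = 70.3148

70.3148
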